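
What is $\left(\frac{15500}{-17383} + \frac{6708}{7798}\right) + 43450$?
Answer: $\frac{2944878841732}{67776317} \approx 43450.0$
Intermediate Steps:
$\left(\frac{15500}{-17383} + \frac{6708}{7798}\right) + 43450 = \left(15500 \left(- \frac{1}{17383}\right) + 6708 \cdot \frac{1}{7798}\right) + 43450 = \left(- \frac{15500}{17383} + \frac{3354}{3899}\right) + 43450 = - \frac{2131918}{67776317} + 43450 = \frac{2944878841732}{67776317}$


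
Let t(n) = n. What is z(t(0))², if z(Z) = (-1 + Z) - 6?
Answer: 49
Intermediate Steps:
z(Z) = -7 + Z
z(t(0))² = (-7 + 0)² = (-7)² = 49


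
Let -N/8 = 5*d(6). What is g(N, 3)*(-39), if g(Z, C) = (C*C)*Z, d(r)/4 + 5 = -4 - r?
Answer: -842400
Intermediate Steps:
d(r) = -36 - 4*r (d(r) = -20 + 4*(-4 - r) = -20 + (-16 - 4*r) = -36 - 4*r)
N = 2400 (N = -40*(-36 - 4*6) = -40*(-36 - 24) = -40*(-60) = -8*(-300) = 2400)
g(Z, C) = Z*C² (g(Z, C) = C²*Z = Z*C²)
g(N, 3)*(-39) = (2400*3²)*(-39) = (2400*9)*(-39) = 21600*(-39) = -842400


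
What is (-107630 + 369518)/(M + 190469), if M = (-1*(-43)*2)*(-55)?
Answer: 87296/61913 ≈ 1.4100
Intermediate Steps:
M = -4730 (M = (43*2)*(-55) = 86*(-55) = -4730)
(-107630 + 369518)/(M + 190469) = (-107630 + 369518)/(-4730 + 190469) = 261888/185739 = 261888*(1/185739) = 87296/61913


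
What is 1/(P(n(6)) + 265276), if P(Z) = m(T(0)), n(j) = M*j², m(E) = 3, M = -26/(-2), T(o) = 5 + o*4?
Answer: 1/265279 ≈ 3.7696e-6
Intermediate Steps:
T(o) = 5 + 4*o
M = 13 (M = -26*(-½) = 13)
n(j) = 13*j²
P(Z) = 3
1/(P(n(6)) + 265276) = 1/(3 + 265276) = 1/265279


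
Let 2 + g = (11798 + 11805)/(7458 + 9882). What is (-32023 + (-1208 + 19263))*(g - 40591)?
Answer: 819291895788/1445 ≈ 5.6698e+8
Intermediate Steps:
g = -11077/17340 (g = -2 + (11798 + 11805)/(7458 + 9882) = -2 + 23603/17340 = -11077/17340 ≈ -0.63881)
(-32023 + (-1208 + 19263))*(g - 40591) = (-32023 + (-1208 + 19263))*(-11077/17340 - 40591) = (-32023 + 18055)*(-703859017/17340) = -13968*(-703859017/17340) = 819291895788/1445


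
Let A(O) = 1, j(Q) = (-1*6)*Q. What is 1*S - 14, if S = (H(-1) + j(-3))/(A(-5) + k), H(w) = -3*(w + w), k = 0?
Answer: 10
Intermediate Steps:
H(w) = -6*w
j(Q) = -6*Q
S = 24 (S = (-6*(-1) - 6*(-3))/(1 + 0) = (6 + 18)/1 = 24*1 = 24)
1*S - 14 = 1*24 - 14 = 24 - 14 = 10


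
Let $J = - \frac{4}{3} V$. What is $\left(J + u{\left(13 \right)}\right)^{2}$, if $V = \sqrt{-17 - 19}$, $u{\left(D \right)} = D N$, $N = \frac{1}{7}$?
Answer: $\frac{\left(13 - 56 i\right)^{2}}{49} \approx -60.551 - 29.714 i$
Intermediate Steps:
$N = \frac{1}{7} \approx 0.14286$
$u{\left(D \right)} = \frac{D}{7}$ ($u{\left(D \right)} = D \frac{1}{7} = \frac{D}{7}$)
$V = 6 i$ ($V = \sqrt{-36} = 6 i \approx 6.0 i$)
$J = - 8 i$ ($J = - \frac{4}{3} \cdot 6 i = \left(-4\right) \frac{1}{3} \cdot 6 i = - \frac{4 \cdot 6 i}{3} = - 8 i \approx - 8.0 i$)
$\left(J + u{\left(13 \right)}\right)^{2} = \left(- 8 i + \frac{1}{7} \cdot 13\right)^{2} = \left(- 8 i + \frac{13}{7}\right)^{2} = \left(\frac{13}{7} - 8 i\right)^{2}$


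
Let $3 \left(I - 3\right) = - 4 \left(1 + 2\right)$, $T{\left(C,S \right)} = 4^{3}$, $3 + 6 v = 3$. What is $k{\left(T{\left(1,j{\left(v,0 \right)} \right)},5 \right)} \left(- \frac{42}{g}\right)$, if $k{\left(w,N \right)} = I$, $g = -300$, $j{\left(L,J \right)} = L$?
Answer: $- \frac{7}{50} \approx -0.14$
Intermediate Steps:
$v = 0$ ($v = - \frac{1}{2} + \frac{1}{6} \cdot 3 = - \frac{1}{2} + \frac{1}{2} = 0$)
$T{\left(C,S \right)} = 64$
$I = -1$ ($I = 3 + \frac{\left(-4\right) \left(1 + 2\right)}{3} = 3 + \frac{\left(-4\right) 3}{3} = 3 + \frac{1}{3} \left(-12\right) = 3 - 4 = -1$)
$k{\left(w,N \right)} = -1$
$k{\left(T{\left(1,j{\left(v,0 \right)} \right)},5 \right)} \left(- \frac{42}{g}\right) = - \frac{-42}{-300} = - \frac{\left(-42\right) \left(-1\right)}{300} = \left(-1\right) \frac{7}{50} = - \frac{7}{50}$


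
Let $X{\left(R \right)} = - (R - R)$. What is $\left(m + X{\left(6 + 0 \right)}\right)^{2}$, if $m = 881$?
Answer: $776161$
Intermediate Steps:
$X{\left(R \right)} = 0$ ($X{\left(R \right)} = \left(-1\right) 0 = 0$)
$\left(m + X{\left(6 + 0 \right)}\right)^{2} = \left(881 + 0\right)^{2} = 881^{2} = 776161$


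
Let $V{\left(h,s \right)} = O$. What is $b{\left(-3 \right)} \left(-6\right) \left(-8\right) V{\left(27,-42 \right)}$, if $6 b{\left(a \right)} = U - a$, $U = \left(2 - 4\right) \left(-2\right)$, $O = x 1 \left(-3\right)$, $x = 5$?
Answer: $-840$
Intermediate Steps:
$O = -15$ ($O = 5 \cdot 1 \left(-3\right) = 5 \left(-3\right) = -15$)
$V{\left(h,s \right)} = -15$
$U = 4$ ($U = \left(-2\right) \left(-2\right) = 4$)
$b{\left(a \right)} = \frac{2}{3} - \frac{a}{6}$ ($b{\left(a \right)} = \frac{4 - a}{6} = \frac{2}{3} - \frac{a}{6}$)
$b{\left(-3 \right)} \left(-6\right) \left(-8\right) V{\left(27,-42 \right)} = \left(\frac{2}{3} - - \frac{1}{2}\right) \left(-6\right) \left(-8\right) \left(-15\right) = \left(\frac{2}{3} + \frac{1}{2}\right) \left(-6\right) \left(-8\right) \left(-15\right) = \frac{7}{6} \left(-6\right) \left(-8\right) \left(-15\right) = \left(-7\right) \left(-8\right) \left(-15\right) = 56 \left(-15\right) = -840$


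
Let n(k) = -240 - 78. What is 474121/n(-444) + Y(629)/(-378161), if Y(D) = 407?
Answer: -179294200907/120255198 ≈ -1490.9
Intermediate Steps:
n(k) = -318
474121/n(-444) + Y(629)/(-378161) = 474121/(-318) + 407/(-378161) = 474121*(-1/318) + 407*(-1/378161) = -474121/318 - 407/378161 = -179294200907/120255198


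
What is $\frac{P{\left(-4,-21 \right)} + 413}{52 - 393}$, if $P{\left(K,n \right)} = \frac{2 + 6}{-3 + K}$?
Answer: $- \frac{93}{77} \approx -1.2078$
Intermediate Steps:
$P{\left(K,n \right)} = \frac{8}{-3 + K}$
$\frac{P{\left(-4,-21 \right)} + 413}{52 - 393} = \frac{\frac{8}{-3 - 4} + 413}{52 - 393} = \frac{\frac{8}{-7} + 413}{-341} = \left(8 \left(- \frac{1}{7}\right) + 413\right) \left(- \frac{1}{341}\right) = \left(- \frac{8}{7} + 413\right) \left(- \frac{1}{341}\right) = \frac{2883}{7} \left(- \frac{1}{341}\right) = - \frac{93}{77}$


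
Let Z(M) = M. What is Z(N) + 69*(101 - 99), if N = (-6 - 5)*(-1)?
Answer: 149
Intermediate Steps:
N = 11 (N = -11*(-1) = 11)
Z(N) + 69*(101 - 99) = 11 + 69*(101 - 99) = 11 + 69*2 = 11 + 138 = 149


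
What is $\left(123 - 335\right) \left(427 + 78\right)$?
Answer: $-107060$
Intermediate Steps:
$\left(123 - 335\right) \left(427 + 78\right) = \left(-212\right) 505 = -107060$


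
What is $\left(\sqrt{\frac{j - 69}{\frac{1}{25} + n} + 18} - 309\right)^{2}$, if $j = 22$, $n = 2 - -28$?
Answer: $\frac{\left(232059 - \sqrt{9269593}\right)^{2}}{564001} \approx 92992.0$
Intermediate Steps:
$n = 30$ ($n = 2 + 28 = 30$)
$\left(\sqrt{\frac{j - 69}{\frac{1}{25} + n} + 18} - 309\right)^{2} = \left(\sqrt{\frac{22 - 69}{\frac{1}{25} + 30} + 18} - 309\right)^{2} = \left(\sqrt{- \frac{47}{\frac{1}{25} + 30} + 18} - 309\right)^{2} = \left(\sqrt{- \frac{47}{\frac{751}{25}} + 18} - 309\right)^{2} = \left(\sqrt{\left(-47\right) \frac{25}{751} + 18} - 309\right)^{2} = \left(\sqrt{- \frac{1175}{751} + 18} - 309\right)^{2} = \left(\sqrt{\frac{12343}{751}} - 309\right)^{2} = \left(\frac{\sqrt{9269593}}{751} - 309\right)^{2} = \left(-309 + \frac{\sqrt{9269593}}{751}\right)^{2}$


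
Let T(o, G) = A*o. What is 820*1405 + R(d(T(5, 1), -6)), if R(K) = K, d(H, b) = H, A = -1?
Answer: 1152095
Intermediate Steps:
T(o, G) = -o
820*1405 + R(d(T(5, 1), -6)) = 820*1405 - 1*5 = 1152100 - 5 = 1152095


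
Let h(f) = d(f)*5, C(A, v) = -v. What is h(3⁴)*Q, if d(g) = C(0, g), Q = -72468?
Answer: 29349540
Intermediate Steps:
d(g) = -g
h(f) = -5*f (h(f) = -f*5 = -5*f)
h(3⁴)*Q = -5*3⁴*(-72468) = -5*81*(-72468) = -405*(-72468) = 29349540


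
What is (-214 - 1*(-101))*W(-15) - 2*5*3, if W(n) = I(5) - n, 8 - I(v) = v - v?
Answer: -2629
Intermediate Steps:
I(v) = 8 (I(v) = 8 - (v - v) = 8 - 1*0 = 8 + 0 = 8)
W(n) = 8 - n
(-214 - 1*(-101))*W(-15) - 2*5*3 = (-214 - 1*(-101))*(8 - 1*(-15)) - 2*5*3 = (-214 + 101)*(8 + 15) - 10*3 = -113*23 - 30 = -2599 - 30 = -2629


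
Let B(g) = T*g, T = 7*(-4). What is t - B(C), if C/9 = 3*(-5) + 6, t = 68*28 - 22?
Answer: -386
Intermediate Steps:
t = 1882 (t = 1904 - 22 = 1882)
C = -81 (C = 9*(3*(-5) + 6) = 9*(-15 + 6) = 9*(-9) = -81)
T = -28
B(g) = -28*g
t - B(C) = 1882 - (-28)*(-81) = 1882 - 1*2268 = 1882 - 2268 = -386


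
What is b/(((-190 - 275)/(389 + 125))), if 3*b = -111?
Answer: 19018/465 ≈ 40.899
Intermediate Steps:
b = -37 (b = (⅓)*(-111) = -37)
b/(((-190 - 275)/(389 + 125))) = -37*(389 + 125)/(-190 - 275) = -37/((-465/514)) = -37/((-465*1/514)) = -37/(-465/514) = -37*(-514/465) = 19018/465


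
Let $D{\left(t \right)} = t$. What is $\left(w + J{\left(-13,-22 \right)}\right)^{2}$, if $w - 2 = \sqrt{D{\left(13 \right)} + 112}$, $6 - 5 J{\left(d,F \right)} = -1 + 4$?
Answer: $\frac{3294}{25} + 26 \sqrt{5} \approx 189.9$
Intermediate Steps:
$J{\left(d,F \right)} = \frac{3}{5}$ ($J{\left(d,F \right)} = \frac{6}{5} - \frac{-1 + 4}{5} = \frac{6}{5} - \frac{3}{5} = \frac{3}{5}$)
$w = 2 + 5 \sqrt{5}$ ($w = 2 + \sqrt{13 + 112} = 2 + \sqrt{125} = 2 + 5 \sqrt{5} \approx 13.18$)
$\left(w + J{\left(-13,-22 \right)}\right)^{2} = \left(\left(2 + 5 \sqrt{5}\right) + \frac{3}{5}\right)^{2} = \left(\frac{13}{5} + 5 \sqrt{5}\right)^{2}$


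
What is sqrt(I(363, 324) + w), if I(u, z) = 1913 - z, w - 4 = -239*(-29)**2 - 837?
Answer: I*sqrt(200243) ≈ 447.49*I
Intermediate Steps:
w = -201832 (w = 4 + (-239*(-29)**2 - 837) = 4 + (-239*841 - 837) = 4 + (-200999 - 837) = 4 - 201836 = -201832)
sqrt(I(363, 324) + w) = sqrt((1913 - 1*324) - 201832) = sqrt((1913 - 324) - 201832) = sqrt(1589 - 201832) = sqrt(-200243) = I*sqrt(200243)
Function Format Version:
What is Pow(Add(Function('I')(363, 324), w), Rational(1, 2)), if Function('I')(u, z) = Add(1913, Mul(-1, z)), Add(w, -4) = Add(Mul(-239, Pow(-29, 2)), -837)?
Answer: Mul(I, Pow(200243, Rational(1, 2))) ≈ Mul(447.49, I)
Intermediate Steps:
w = -201832 (w = Add(4, Add(Mul(-239, Pow(-29, 2)), -837)) = Add(4, Add(Mul(-239, 841), -837)) = Add(4, Add(-200999, -837)) = Add(4, -201836) = -201832)
Pow(Add(Function('I')(363, 324), w), Rational(1, 2)) = Pow(Add(Add(1913, Mul(-1, 324)), -201832), Rational(1, 2)) = Pow(Add(Add(1913, -324), -201832), Rational(1, 2)) = Pow(Add(1589, -201832), Rational(1, 2)) = Pow(-200243, Rational(1, 2)) = Mul(I, Pow(200243, Rational(1, 2)))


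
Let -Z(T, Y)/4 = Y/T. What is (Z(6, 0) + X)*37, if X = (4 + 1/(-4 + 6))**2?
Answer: 2997/4 ≈ 749.25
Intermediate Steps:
Z(T, Y) = -4*Y/T
X = 81/4 (X = (4 + 1/2)**2 = (9/2)**2 = 81/4 ≈ 20.250)
(Z(6, 0) + X)*37 = (-4*0/6 + 81/4)*37 = (-4*0*1/6 + 81/4)*37 = (0 + 81/4)*37 = (81/4)*37 = 2997/4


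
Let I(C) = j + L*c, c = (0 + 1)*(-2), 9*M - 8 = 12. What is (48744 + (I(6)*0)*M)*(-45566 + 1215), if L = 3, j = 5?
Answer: -2161845144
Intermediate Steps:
M = 20/9 (M = 8/9 + (⅑)*12 = 8/9 + 4/3 = 20/9 ≈ 2.2222)
c = -2 (c = 1*(-2) = -2)
I(C) = -1 (I(C) = 5 + 3*(-2) = 5 - 6 = -1)
(48744 + (I(6)*0)*M)*(-45566 + 1215) = (48744 - 1*0*(20/9))*(-45566 + 1215) = (48744 + 0*(20/9))*(-44351) = (48744 + 0)*(-44351) = 48744*(-44351) = -2161845144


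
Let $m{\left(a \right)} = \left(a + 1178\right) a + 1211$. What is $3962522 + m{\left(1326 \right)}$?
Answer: $7284037$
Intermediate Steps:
$m{\left(a \right)} = 1211 + a \left(1178 + a\right)$ ($m{\left(a \right)} = \left(1178 + a\right) a + 1211 = a \left(1178 + a\right) + 1211 = 1211 + a \left(1178 + a\right)$)
$3962522 + m{\left(1326 \right)} = 3962522 + \left(1211 + 1326^{2} + 1178 \cdot 1326\right) = 3962522 + \left(1211 + 1758276 + 1562028\right) = 3962522 + 3321515 = 7284037$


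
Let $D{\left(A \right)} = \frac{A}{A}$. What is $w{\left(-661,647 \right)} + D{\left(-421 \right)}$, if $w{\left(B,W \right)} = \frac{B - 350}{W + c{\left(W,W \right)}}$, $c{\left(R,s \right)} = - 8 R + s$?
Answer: $\frac{1631}{1294} \approx 1.2604$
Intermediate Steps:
$c{\left(R,s \right)} = s - 8 R$
$D{\left(A \right)} = 1$
$w{\left(B,W \right)} = - \frac{-350 + B}{6 W}$ ($w{\left(B,W \right)} = \frac{B - 350}{W + \left(W - 8 W\right)} = \frac{-350 + B}{W - 7 W} = \frac{-350 + B}{\left(-6\right) W} = \left(-350 + B\right) \left(- \frac{1}{6 W}\right) = - \frac{-350 + B}{6 W}$)
$w{\left(-661,647 \right)} + D{\left(-421 \right)} = \frac{350 - -661}{6 \cdot 647} + 1 = \frac{1}{6} \cdot \frac{1}{647} \left(350 + 661\right) + 1 = \frac{1}{6} \cdot \frac{1}{647} \cdot 1011 + 1 = \frac{337}{1294} + 1 = \frac{1631}{1294}$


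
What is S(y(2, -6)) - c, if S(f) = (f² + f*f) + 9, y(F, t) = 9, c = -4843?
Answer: 5014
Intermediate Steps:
S(f) = 9 + 2*f² (S(f) = (f² + f²) + 9 = 2*f² + 9 = 9 + 2*f²)
S(y(2, -6)) - c = (9 + 2*9²) - 1*(-4843) = (9 + 2*81) + 4843 = (9 + 162) + 4843 = 171 + 4843 = 5014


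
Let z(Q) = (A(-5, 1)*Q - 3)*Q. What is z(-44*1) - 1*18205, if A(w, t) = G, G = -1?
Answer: -20009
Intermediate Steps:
A(w, t) = -1
z(Q) = Q*(-3 - Q) (z(Q) = (-Q - 3)*Q = (-3 - Q)*Q = Q*(-3 - Q))
z(-44*1) - 1*18205 = (-44*1)*(-3 - (-44)) - 1*18205 = -44*(-3 - 1*(-44)) - 18205 = -44*(-3 + 44) - 18205 = -44*41 - 18205 = -1804 - 18205 = -20009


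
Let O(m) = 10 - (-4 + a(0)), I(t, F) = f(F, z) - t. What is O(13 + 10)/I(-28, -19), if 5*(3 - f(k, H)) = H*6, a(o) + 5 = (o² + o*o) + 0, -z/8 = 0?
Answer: 19/31 ≈ 0.61290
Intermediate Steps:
z = 0 (z = -8*0 = 0)
a(o) = -5 + 2*o² (a(o) = -5 + ((o² + o*o) + 0) = -5 + ((o² + o²) + 0) = -5 + (2*o² + 0) = -5 + 2*o²)
f(k, H) = 3 - 6*H/5 (f(k, H) = 3 - H*6/5 = 3 - 6*H/5)
I(t, F) = 3 - t (I(t, F) = (3 - 6/5*0) - t = (3 + 0) - t = 3 - t)
O(m) = 19 (O(m) = 10 - (-4 + (-5 + 2*0²)) = 10 - (-4 + (-5 + 2*0)) = 10 - (-4 + (-5 + 0)) = 10 - (-4 - 5) = 10 - 1*(-9) = 10 + 9 = 19)
O(13 + 10)/I(-28, -19) = 19/(3 - 1*(-28)) = 19/(3 + 28) = 19/31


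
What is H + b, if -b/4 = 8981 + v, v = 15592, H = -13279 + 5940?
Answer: -105631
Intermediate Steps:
H = -7339
b = -98292 (b = -4*(8981 + 15592) = -4*24573 = -98292)
H + b = -7339 - 98292 = -105631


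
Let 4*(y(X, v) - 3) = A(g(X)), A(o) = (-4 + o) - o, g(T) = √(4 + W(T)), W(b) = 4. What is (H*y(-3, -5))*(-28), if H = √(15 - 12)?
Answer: -56*√3 ≈ -96.995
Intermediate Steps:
H = √3 ≈ 1.7320
g(T) = 2*√2 (g(T) = √(4 + 4) = √8 = 2*√2)
A(o) = -4
y(X, v) = 2 (y(X, v) = 3 + (¼)*(-4) = 3 - 1 = 2)
(H*y(-3, -5))*(-28) = (√3*2)*(-28) = (2*√3)*(-28) = -56*√3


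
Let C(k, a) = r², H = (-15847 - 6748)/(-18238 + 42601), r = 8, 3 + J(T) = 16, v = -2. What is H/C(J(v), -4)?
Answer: -22595/1559232 ≈ -0.014491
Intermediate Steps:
J(T) = 13 (J(T) = -3 + 16 = 13)
H = -22595/24363 ≈ -0.92743
C(k, a) = 64 (C(k, a) = 8² = 64)
H/C(J(v), -4) = -22595/24363/64 = -22595/24363*1/64 = -22595/1559232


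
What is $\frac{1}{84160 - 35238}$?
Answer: $\frac{1}{48922} \approx 2.0441 \cdot 10^{-5}$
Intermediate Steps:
$\frac{1}{84160 - 35238} = \frac{1}{48922}$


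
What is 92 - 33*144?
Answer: -4660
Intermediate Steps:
92 - 33*144 = 92 - 4752 = -4660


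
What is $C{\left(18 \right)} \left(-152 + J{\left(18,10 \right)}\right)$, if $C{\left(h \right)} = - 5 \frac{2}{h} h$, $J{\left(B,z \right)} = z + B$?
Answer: $1240$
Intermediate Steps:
$J{\left(B,z \right)} = B + z$
$C{\left(h \right)} = -10$ ($C{\left(h \right)} = - \frac{10}{h} h = -10$)
$C{\left(18 \right)} \left(-152 + J{\left(18,10 \right)}\right) = - 10 \left(-152 + \left(18 + 10\right)\right) = - 10 \left(-152 + 28\right) = \left(-10\right) \left(-124\right) = 1240$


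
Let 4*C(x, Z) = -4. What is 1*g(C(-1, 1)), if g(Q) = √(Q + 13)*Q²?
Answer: 2*√3 ≈ 3.4641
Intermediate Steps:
C(x, Z) = -1 (C(x, Z) = (¼)*(-4) = -1)
g(Q) = Q²*√(13 + Q) (g(Q) = √(13 + Q)*Q² = Q²*√(13 + Q))
1*g(C(-1, 1)) = 1*((-1)²*√(13 - 1)) = 1*(1*√12) = 1*(1*(2*√3)) = 1*(2*√3) = 2*√3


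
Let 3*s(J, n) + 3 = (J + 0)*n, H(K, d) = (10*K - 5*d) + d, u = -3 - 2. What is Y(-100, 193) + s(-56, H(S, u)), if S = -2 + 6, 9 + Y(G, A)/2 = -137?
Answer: -1413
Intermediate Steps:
Y(G, A) = -292 (Y(G, A) = -18 + 2*(-137) = -18 - 274 = -292)
u = -5
S = 4
H(K, d) = -4*d + 10*K (H(K, d) = (-5*d + 10*K) + d = -4*d + 10*K)
s(J, n) = -1 + J*n/3 (s(J, n) = -1 + ((J + 0)*n)/3 = -1 + (J*n)/3 = -1 + J*n/3)
Y(-100, 193) + s(-56, H(S, u)) = -292 + (-1 + (1/3)*(-56)*(-4*(-5) + 10*4)) = -292 + (-1 + (1/3)*(-56)*(20 + 40)) = -292 + (-1 + (1/3)*(-56)*60) = -292 + (-1 - 1120) = -292 - 1121 = -1413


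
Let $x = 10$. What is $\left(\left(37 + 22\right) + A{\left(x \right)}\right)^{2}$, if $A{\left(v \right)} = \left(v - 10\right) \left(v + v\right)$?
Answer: $3481$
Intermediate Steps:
$A{\left(v \right)} = 2 v \left(-10 + v\right)$ ($A{\left(v \right)} = \left(-10 + v\right) 2 v = 2 v \left(-10 + v\right)$)
$\left(\left(37 + 22\right) + A{\left(x \right)}\right)^{2} = \left(\left(37 + 22\right) + 2 \cdot 10 \left(-10 + 10\right)\right)^{2} = \left(59 + 2 \cdot 10 \cdot 0\right)^{2} = \left(59 + 0\right)^{2} = 59^{2} = 3481$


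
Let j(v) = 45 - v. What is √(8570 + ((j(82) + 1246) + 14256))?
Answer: √24035 ≈ 155.03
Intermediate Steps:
√(8570 + ((j(82) + 1246) + 14256)) = √(8570 + (((45 - 1*82) + 1246) + 14256)) = √(8570 + (((45 - 82) + 1246) + 14256)) = √(8570 + ((-37 + 1246) + 14256)) = √(8570 + (1209 + 14256)) = √(8570 + 15465) = √24035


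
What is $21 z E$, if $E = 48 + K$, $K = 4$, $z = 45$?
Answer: $49140$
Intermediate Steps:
$E = 52$ ($E = 48 + 4 = 52$)
$21 z E = 21 \cdot 45 \cdot 52 = 945 \cdot 52 = 49140$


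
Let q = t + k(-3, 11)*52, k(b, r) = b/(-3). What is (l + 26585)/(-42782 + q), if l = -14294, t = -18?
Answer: -12291/42748 ≈ -0.28752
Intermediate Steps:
k(b, r) = -b/3 (k(b, r) = b*(-⅓) = -b/3)
q = 34 (q = -18 - ⅓*(-3)*52 = -18 + 1*52 = -18 + 52 = 34)
(l + 26585)/(-42782 + q) = (-14294 + 26585)/(-42782 + 34) = 12291/(-42748) = 12291*(-1/42748) = -12291/42748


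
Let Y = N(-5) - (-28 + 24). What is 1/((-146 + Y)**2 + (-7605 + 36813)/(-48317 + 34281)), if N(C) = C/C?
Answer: 3509/69755127 ≈ 5.0305e-5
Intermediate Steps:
N(C) = 1
Y = 5 (Y = 1 - (-28 + 24) = 1 - 1*(-4) = 1 + 4 = 5)
1/((-146 + Y)**2 + (-7605 + 36813)/(-48317 + 34281)) = 1/((-146 + 5)**2 + (-7605 + 36813)/(-48317 + 34281)) = 1/((-141)**2 + 29208/(-14036)) = 1/(19881 + 29208*(-1/14036)) = 1/(19881 - 7302/3509) = 1/(69755127/3509) = 3509/69755127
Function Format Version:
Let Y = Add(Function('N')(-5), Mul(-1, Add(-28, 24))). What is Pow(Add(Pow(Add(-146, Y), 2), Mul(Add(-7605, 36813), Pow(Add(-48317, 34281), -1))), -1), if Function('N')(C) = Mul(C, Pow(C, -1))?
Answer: Rational(3509, 69755127) ≈ 5.0305e-5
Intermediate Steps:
Function('N')(C) = 1
Y = 5 (Y = Add(1, Mul(-1, Add(-28, 24))) = Add(1, Mul(-1, -4)) = Add(1, 4) = 5)
Pow(Add(Pow(Add(-146, Y), 2), Mul(Add(-7605, 36813), Pow(Add(-48317, 34281), -1))), -1) = Pow(Add(Pow(Add(-146, 5), 2), Mul(Add(-7605, 36813), Pow(Add(-48317, 34281), -1))), -1) = Pow(Add(Pow(-141, 2), Mul(29208, Pow(-14036, -1))), -1) = Pow(Add(19881, Mul(29208, Rational(-1, 14036))), -1) = Pow(Add(19881, Rational(-7302, 3509)), -1) = Pow(Rational(69755127, 3509), -1) = Rational(3509, 69755127)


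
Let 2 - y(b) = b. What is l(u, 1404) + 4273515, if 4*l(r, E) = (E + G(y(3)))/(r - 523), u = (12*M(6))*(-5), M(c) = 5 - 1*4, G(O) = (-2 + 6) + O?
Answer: 9965835573/2332 ≈ 4.2735e+6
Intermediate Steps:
y(b) = 2 - b
G(O) = 4 + O
M(c) = 1 (M(c) = 5 - 4 = 1)
u = -60 (u = (12*1)*(-5) = 12*(-5) = -60)
l(r, E) = (3 + E)/(4*(-523 + r)) (l(r, E) = ((E + (4 + (2 - 1*3)))/(r - 523))/4 = ((E + (4 + (2 - 3)))/(-523 + r))/4 = ((E + (4 - 1))/(-523 + r))/4 = ((E + 3)/(-523 + r))/4 = ((3 + E)/(-523 + r))/4 = (3 + E)/(4*(-523 + r)))
l(u, 1404) + 4273515 = (3 + 1404)/(4*(-523 - 60)) + 4273515 = (¼)*1407/(-583) + 4273515 = (¼)*(-1/583)*1407 + 4273515 = -1407/2332 + 4273515 = 9965835573/2332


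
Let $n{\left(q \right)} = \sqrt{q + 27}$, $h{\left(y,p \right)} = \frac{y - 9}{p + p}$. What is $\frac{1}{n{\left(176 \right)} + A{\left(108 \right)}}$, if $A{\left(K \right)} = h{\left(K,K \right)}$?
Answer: $- \frac{264}{116807} + \frac{576 \sqrt{203}}{116807} \approx 0.067999$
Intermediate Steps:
$h{\left(y,p \right)} = \frac{-9 + y}{2 p}$
$A{\left(K \right)} = \frac{-9 + K}{2 K}$
$n{\left(q \right)} = \sqrt{27 + q}$
$\frac{1}{n{\left(176 \right)} + A{\left(108 \right)}} = \frac{1}{\sqrt{27 + 176} + \frac{-9 + 108}{2 \cdot 108}} = \frac{1}{\sqrt{203} + \frac{1}{2} \cdot \frac{1}{108} \cdot 99} = \frac{1}{\sqrt{203} + \frac{11}{24}} = \frac{1}{\frac{11}{24} + \sqrt{203}}$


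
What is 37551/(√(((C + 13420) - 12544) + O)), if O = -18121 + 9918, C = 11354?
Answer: 37551*√4027/4027 ≈ 591.74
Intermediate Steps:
O = -8203
37551/(√(((C + 13420) - 12544) + O)) = 37551/(√(((11354 + 13420) - 12544) - 8203)) = 37551/(√((24774 - 12544) - 8203)) = 37551/(√(12230 - 8203)) = 37551/(√4027) = 37551*(√4027/4027) = 37551*√4027/4027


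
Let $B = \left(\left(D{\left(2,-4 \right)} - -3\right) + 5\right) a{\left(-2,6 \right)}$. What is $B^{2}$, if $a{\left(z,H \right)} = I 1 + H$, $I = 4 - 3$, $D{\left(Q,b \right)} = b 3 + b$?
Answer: $3136$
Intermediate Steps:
$D{\left(Q,b \right)} = 4 b$ ($D{\left(Q,b \right)} = 3 b + b = 4 b$)
$I = 1$
$a{\left(z,H \right)} = 1 + H$ ($a{\left(z,H \right)} = 1 \cdot 1 + H = 1 + H$)
$B = -56$ ($B = \left(\left(4 \left(-4\right) - -3\right) + 5\right) \left(1 + 6\right) = \left(\left(-16 + 3\right) + 5\right) 7 = \left(-13 + 5\right) 7 = \left(-8\right) 7 = -56$)
$B^{2} = \left(-56\right)^{2} = 3136$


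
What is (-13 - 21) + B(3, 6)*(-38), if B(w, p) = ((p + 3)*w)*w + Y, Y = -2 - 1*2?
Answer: -2960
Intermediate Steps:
Y = -4 (Y = -2 - 2 = -4)
B(w, p) = -4 + w**2*(3 + p) (B(w, p) = ((p + 3)*w)*w - 4 = ((3 + p)*w)*w - 4 = (w*(3 + p))*w - 4 = w**2*(3 + p) - 4 = -4 + w**2*(3 + p))
(-13 - 21) + B(3, 6)*(-38) = (-13 - 21) + (-4 + 3*3**2 + 6*3**2)*(-38) = -34 + (-4 + 3*9 + 6*9)*(-38) = -34 + (-4 + 27 + 54)*(-38) = -34 + 77*(-38) = -34 - 2926 = -2960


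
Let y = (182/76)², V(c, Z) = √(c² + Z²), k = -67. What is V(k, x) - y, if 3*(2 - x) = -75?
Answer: -8281/1444 + √5218 ≈ 66.501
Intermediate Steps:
x = 27 (x = 2 - ⅓*(-75) = 2 + 25 = 27)
V(c, Z) = √(Z² + c²)
y = 8281/1444 (y = (182*(1/76))² = (91/38)² = 8281/1444 ≈ 5.7348)
V(k, x) - y = √(27² + (-67)²) - 1*8281/1444 = √(729 + 4489) - 8281/1444 = √5218 - 8281/1444 = -8281/1444 + √5218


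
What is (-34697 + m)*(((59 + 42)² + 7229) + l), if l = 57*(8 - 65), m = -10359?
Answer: -638939136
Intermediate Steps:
l = -3249 (l = 57*(-57) = -3249)
(-34697 + m)*(((59 + 42)² + 7229) + l) = (-34697 - 10359)*(((59 + 42)² + 7229) - 3249) = -45056*((101² + 7229) - 3249) = -45056*((10201 + 7229) - 3249) = -45056*(17430 - 3249) = -45056*14181 = -638939136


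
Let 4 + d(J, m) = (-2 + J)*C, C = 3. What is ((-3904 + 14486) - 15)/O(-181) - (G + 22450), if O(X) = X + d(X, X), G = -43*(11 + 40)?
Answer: -14879205/734 ≈ -20271.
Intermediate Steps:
d(J, m) = -10 + 3*J (d(J, m) = -4 + (-2 + J)*3 = -4 + (-6 + 3*J) = -10 + 3*J)
G = -2193 (G = -43*51 = -2193)
O(X) = -10 + 4*X (O(X) = X + (-10 + 3*X) = -10 + 4*X)
((-3904 + 14486) - 15)/O(-181) - (G + 22450) = ((-3904 + 14486) - 15)/(-10 + 4*(-181)) - (-2193 + 22450) = (10582 - 15)/(-10 - 724) - 1*20257 = 10567/(-734) - 20257 = 10567*(-1/734) - 20257 = -10567/734 - 20257 = -14879205/734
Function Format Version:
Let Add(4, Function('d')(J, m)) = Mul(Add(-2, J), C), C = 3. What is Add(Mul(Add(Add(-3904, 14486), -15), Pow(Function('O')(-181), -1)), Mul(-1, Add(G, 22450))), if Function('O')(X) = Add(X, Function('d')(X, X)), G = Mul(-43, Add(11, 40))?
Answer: Rational(-14879205, 734) ≈ -20271.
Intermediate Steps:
Function('d')(J, m) = Add(-10, Mul(3, J)) (Function('d')(J, m) = Add(-4, Mul(Add(-2, J), 3)) = Add(-4, Add(-6, Mul(3, J))) = Add(-10, Mul(3, J)))
G = -2193 (G = Mul(-43, 51) = -2193)
Function('O')(X) = Add(-10, Mul(4, X)) (Function('O')(X) = Add(X, Add(-10, Mul(3, X))) = Add(-10, Mul(4, X)))
Add(Mul(Add(Add(-3904, 14486), -15), Pow(Function('O')(-181), -1)), Mul(-1, Add(G, 22450))) = Add(Mul(Add(Add(-3904, 14486), -15), Pow(Add(-10, Mul(4, -181)), -1)), Mul(-1, Add(-2193, 22450))) = Add(Mul(Add(10582, -15), Pow(Add(-10, -724), -1)), Mul(-1, 20257)) = Add(Mul(10567, Pow(-734, -1)), -20257) = Add(Mul(10567, Rational(-1, 734)), -20257) = Add(Rational(-10567, 734), -20257) = Rational(-14879205, 734)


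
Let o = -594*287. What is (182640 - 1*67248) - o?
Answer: 285870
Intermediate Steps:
o = -170478
(182640 - 1*67248) - o = (182640 - 1*67248) - 1*(-170478) = (182640 - 67248) + 170478 = 115392 + 170478 = 285870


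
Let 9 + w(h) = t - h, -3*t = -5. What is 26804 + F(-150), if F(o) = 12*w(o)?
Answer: 28516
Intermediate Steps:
t = 5/3 (t = -⅓*(-5) = 5/3 ≈ 1.6667)
w(h) = -22/3 - h (w(h) = -9 + (5/3 - h) = -22/3 - h)
F(o) = -88 - 12*o (F(o) = 12*(-22/3 - o) = -88 - 12*o)
26804 + F(-150) = 26804 + (-88 - 12*(-150)) = 26804 + (-88 + 1800) = 26804 + 1712 = 28516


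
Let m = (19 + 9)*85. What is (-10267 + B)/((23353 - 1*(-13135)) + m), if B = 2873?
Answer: -3697/19434 ≈ -0.19023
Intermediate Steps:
m = 2380 (m = 28*85 = 2380)
(-10267 + B)/((23353 - 1*(-13135)) + m) = (-10267 + 2873)/((23353 - 1*(-13135)) + 2380) = -7394/((23353 + 13135) + 2380) = -7394/(36488 + 2380) = -7394/38868 = -7394*1/38868 = -3697/19434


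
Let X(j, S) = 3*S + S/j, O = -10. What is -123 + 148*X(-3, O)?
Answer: -12209/3 ≈ -4069.7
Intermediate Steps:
-123 + 148*X(-3, O) = -123 + 148*(3*(-10) - 10/(-3)) = -123 + 148*(-30 - 10*(-1/3)) = -123 + 148*(-30 + 10/3) = -123 + 148*(-80/3) = -123 - 11840/3 = -12209/3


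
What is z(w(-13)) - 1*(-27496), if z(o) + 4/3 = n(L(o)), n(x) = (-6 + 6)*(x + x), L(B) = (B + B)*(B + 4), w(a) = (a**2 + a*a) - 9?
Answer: 82484/3 ≈ 27495.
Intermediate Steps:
w(a) = -9 + 2*a**2 (w(a) = (a**2 + a**2) - 9 = 2*a**2 - 9 = -9 + 2*a**2)
L(B) = 2*B*(4 + B) (L(B) = (2*B)*(4 + B) = 2*B*(4 + B))
n(x) = 0 (n(x) = 0*(2*x) = 0)
z(o) = -4/3 (z(o) = -4/3 + 0 = -4/3)
z(w(-13)) - 1*(-27496) = -4/3 - 1*(-27496) = -4/3 + 27496 = 82484/3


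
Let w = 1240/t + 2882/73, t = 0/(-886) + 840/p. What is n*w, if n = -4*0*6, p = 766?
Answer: 0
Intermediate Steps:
t = 420/383 (t = 0/(-886) + 840/766 = 0*(-1/886) + 840*(1/766) = 0 + 420/383 = 420/383 ≈ 1.0966)
w = 1793980/1533 (w = 1240/(420/383) + 2882/73 = 1240*(383/420) + 2882*(1/73) = 23746/21 + 2882/73 = 1793980/1533 ≈ 1170.2)
n = 0 (n = 0*6 = 0)
n*w = 0*(1793980/1533) = 0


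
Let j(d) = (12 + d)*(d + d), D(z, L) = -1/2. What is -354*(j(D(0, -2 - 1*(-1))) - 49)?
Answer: 21417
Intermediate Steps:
D(z, L) = -½ (D(z, L) = -1*½ = -½)
j(d) = 2*d*(12 + d) (j(d) = (12 + d)*(2*d) = 2*d*(12 + d))
-354*(j(D(0, -2 - 1*(-1))) - 49) = -354*(2*(-½)*(12 - ½) - 49) = -354*(2*(-½)*(23/2) - 49) = -354*(-23/2 - 49) = -354*(-121/2) = 21417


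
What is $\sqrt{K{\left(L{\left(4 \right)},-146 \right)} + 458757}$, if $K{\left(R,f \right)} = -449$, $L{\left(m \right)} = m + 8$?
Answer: $2 \sqrt{114577} \approx 676.98$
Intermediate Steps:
$L{\left(m \right)} = 8 + m$
$\sqrt{K{\left(L{\left(4 \right)},-146 \right)} + 458757} = \sqrt{-449 + 458757} = \sqrt{458308} = 2 \sqrt{114577}$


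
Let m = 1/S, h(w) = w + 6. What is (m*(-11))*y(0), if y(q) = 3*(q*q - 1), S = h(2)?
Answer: 33/8 ≈ 4.1250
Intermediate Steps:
h(w) = 6 + w
S = 8 (S = 6 + 2 = 8)
m = 1/8 ≈ 0.12500
y(q) = -3 + 3*q**2 (y(q) = 3*(q**2 - 1) = 3*(-1 + q**2) = -3 + 3*q**2)
(m*(-11))*y(0) = ((1/8)*(-11))*(-3 + 3*0**2) = -11*(-3 + 3*0)/8 = -11*(-3 + 0)/8 = -11/8*(-3) = 33/8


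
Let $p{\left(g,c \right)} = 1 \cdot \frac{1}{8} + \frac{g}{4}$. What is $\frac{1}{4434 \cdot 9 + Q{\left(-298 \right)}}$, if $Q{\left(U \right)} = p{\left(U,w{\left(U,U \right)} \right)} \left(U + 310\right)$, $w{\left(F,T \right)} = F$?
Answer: $\frac{2}{78027} \approx 2.5632 \cdot 10^{-5}$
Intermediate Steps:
$p{\left(g,c \right)} = \frac{1}{8} + \frac{g}{4}$ ($p{\left(g,c \right)} = 1 \cdot \frac{1}{8} + g \frac{1}{4} = \frac{1}{8} + \frac{g}{4}$)
$Q{\left(U \right)} = \left(310 + U\right) \left(\frac{1}{8} + \frac{U}{4}\right)$ ($Q{\left(U \right)} = \left(\frac{1}{8} + \frac{U}{4}\right) \left(U + 310\right) = \left(\frac{1}{8} + \frac{U}{4}\right) \left(310 + U\right) = \left(310 + U\right) \left(\frac{1}{8} + \frac{U}{4}\right)$)
$\frac{1}{4434 \cdot 9 + Q{\left(-298 \right)}} = \frac{1}{4434 \cdot 9 + \frac{\left(1 + 2 \left(-298\right)\right) \left(310 - 298\right)}{8}} = \frac{1}{39906 + \frac{1}{8} \left(1 - 596\right) 12} = \frac{1}{39906 + \frac{1}{8} \left(-595\right) 12} = \frac{1}{39906 - \frac{1785}{2}} = \frac{1}{\frac{78027}{2}} = \frac{2}{78027}$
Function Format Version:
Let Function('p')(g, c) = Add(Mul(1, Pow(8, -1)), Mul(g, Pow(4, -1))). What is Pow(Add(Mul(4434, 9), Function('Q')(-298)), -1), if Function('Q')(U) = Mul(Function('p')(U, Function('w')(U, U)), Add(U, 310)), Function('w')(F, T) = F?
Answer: Rational(2, 78027) ≈ 2.5632e-5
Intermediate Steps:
Function('p')(g, c) = Add(Rational(1, 8), Mul(Rational(1, 4), g)) (Function('p')(g, c) = Add(Mul(1, Rational(1, 8)), Mul(g, Rational(1, 4))) = Add(Rational(1, 8), Mul(Rational(1, 4), g)))
Function('Q')(U) = Mul(Add(310, U), Add(Rational(1, 8), Mul(Rational(1, 4), U))) (Function('Q')(U) = Mul(Add(Rational(1, 8), Mul(Rational(1, 4), U)), Add(U, 310)) = Mul(Add(Rational(1, 8), Mul(Rational(1, 4), U)), Add(310, U)) = Mul(Add(310, U), Add(Rational(1, 8), Mul(Rational(1, 4), U))))
Pow(Add(Mul(4434, 9), Function('Q')(-298)), -1) = Pow(Add(Mul(4434, 9), Mul(Rational(1, 8), Add(1, Mul(2, -298)), Add(310, -298))), -1) = Pow(Add(39906, Mul(Rational(1, 8), Add(1, -596), 12)), -1) = Pow(Add(39906, Mul(Rational(1, 8), -595, 12)), -1) = Pow(Add(39906, Rational(-1785, 2)), -1) = Pow(Rational(78027, 2), -1) = Rational(2, 78027)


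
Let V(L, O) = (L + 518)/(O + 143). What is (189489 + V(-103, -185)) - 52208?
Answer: 5765387/42 ≈ 1.3727e+5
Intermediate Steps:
V(L, O) = (518 + L)/(143 + O)
(189489 + V(-103, -185)) - 52208 = (189489 + (518 - 103)/(143 - 185)) - 52208 = (189489 + 415/(-42)) - 52208 = (189489 - 1/42*415) - 52208 = (189489 - 415/42) - 52208 = 7958123/42 - 52208 = 5765387/42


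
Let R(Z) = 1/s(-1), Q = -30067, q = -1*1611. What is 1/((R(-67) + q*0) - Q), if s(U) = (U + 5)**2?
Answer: 16/481073 ≈ 3.3259e-5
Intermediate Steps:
s(U) = (5 + U)**2
q = -1611
R(Z) = 1/16 (R(Z) = 1/((5 - 1)**2) = 1/(4**2) = 1/16)
1/((R(-67) + q*0) - Q) = 1/((1/16 - 1611*0) - 1*(-30067)) = 1/((1/16 + 0) + 30067) = 1/(1/16 + 30067) = 1/(481073/16) = 16/481073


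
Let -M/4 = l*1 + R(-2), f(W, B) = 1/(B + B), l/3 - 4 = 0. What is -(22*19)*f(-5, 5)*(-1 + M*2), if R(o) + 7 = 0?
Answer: 8569/5 ≈ 1713.8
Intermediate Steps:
l = 12 (l = 12 + 3*0 = 12 + 0 = 12)
R(o) = -7 (R(o) = -7 + 0 = -7)
f(W, B) = 1/(2*B)
M = -20 (M = -4*(12*1 - 7) = -4*(12 - 7) = -4*5 = -20)
-(22*19)*f(-5, 5)*(-1 + M*2) = -(22*19)*((1/2)/5)*(-1 - 20*2) = -418*((1/2)*(1/5))*(-1 - 40) = -418*(1/10)*(-41) = -209*(-41)/5 = -1*(-8569/5) = 8569/5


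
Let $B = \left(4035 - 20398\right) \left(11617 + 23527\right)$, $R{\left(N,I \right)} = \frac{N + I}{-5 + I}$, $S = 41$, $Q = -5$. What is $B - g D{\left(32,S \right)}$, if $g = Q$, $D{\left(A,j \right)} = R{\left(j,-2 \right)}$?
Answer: $- \frac{4025429099}{7} \approx -5.7506 \cdot 10^{8}$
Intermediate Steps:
$R{\left(N,I \right)} = \frac{I + N}{-5 + I}$
$D{\left(A,j \right)} = \frac{2}{7} - \frac{j}{7}$ ($D{\left(A,j \right)} = \frac{-2 + j}{-5 - 2} = \frac{-2 + j}{-7} = - \frac{-2 + j}{7} = \frac{2}{7} - \frac{j}{7}$)
$B = -575061272$ ($B = \left(-16363\right) 35144 = -575061272$)
$g = -5$
$B - g D{\left(32,S \right)} = -575061272 - - 5 \left(\frac{2}{7} - \frac{41}{7}\right) = -575061272 - \left(-5\right) \left(- \frac{39}{7}\right) = -575061272 - \frac{195}{7} = - \frac{4025429099}{7}$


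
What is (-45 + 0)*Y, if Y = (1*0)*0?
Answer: 0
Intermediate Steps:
Y = 0 (Y = 0*0 = 0)
(-45 + 0)*Y = (-45 + 0)*0 = -45*0 = 0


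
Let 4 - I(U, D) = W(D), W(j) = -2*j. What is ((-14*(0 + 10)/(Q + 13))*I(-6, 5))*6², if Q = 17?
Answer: -2352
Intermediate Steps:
I(U, D) = 4 + 2*D (I(U, D) = 4 - (-2)*D = 4 + 2*D)
((-14*(0 + 10)/(Q + 13))*I(-6, 5))*6² = ((-14*(0 + 10)/(17 + 13))*(4 + 2*5))*6² = ((-140/30)*(4 + 10))*36 = (-140/30*14)*36 = (-14*⅓*14)*36 = -14/3*14*36 = -196/3*36 = -2352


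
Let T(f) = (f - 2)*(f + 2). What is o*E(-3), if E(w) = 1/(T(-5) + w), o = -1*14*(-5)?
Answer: 35/9 ≈ 3.8889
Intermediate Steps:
o = 70 (o = -14*(-5) = 70)
T(f) = (-2 + f)*(2 + f)
E(w) = 1/(21 + w) (E(w) = 1/((-4 + (-5)²) + w) = 1/((-4 + 25) + w) = 1/(21 + w))
o*E(-3) = 70/(21 - 3) = 70/18 = 70*(1/18) = 35/9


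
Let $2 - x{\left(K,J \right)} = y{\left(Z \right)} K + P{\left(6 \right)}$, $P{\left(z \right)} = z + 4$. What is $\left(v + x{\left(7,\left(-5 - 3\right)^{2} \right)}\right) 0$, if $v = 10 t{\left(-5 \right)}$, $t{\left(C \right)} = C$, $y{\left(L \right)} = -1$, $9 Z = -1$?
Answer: $0$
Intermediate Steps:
$Z = - \frac{1}{9}$ ($Z = \frac{1}{9} \left(-1\right) = - \frac{1}{9} \approx -0.11111$)
$P{\left(z \right)} = 4 + z$
$x{\left(K,J \right)} = -8 + K$ ($x{\left(K,J \right)} = 2 - \left(- K + \left(4 + 6\right)\right) = 2 - \left(- K + 10\right) = 2 - \left(10 - K\right) = 2 + \left(-10 + K\right) = -8 + K$)
$v = -50$ ($v = 10 \left(-5\right) = -50$)
$\left(v + x{\left(7,\left(-5 - 3\right)^{2} \right)}\right) 0 = \left(-50 + \left(-8 + 7\right)\right) 0 = \left(-50 - 1\right) 0 = \left(-51\right) 0 = 0$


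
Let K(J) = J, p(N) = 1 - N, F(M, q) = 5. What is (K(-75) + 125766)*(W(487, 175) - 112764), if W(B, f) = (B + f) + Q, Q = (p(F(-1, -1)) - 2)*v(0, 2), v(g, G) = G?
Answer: -14091720774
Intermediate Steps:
Q = -12 (Q = ((1 - 1*5) - 2)*2 = ((1 - 5) - 2)*2 = (-4 - 2)*2 = -6*2 = -12)
W(B, f) = -12 + B + f (W(B, f) = (B + f) - 12 = -12 + B + f)
(K(-75) + 125766)*(W(487, 175) - 112764) = (-75 + 125766)*((-12 + 487 + 175) - 112764) = 125691*(650 - 112764) = 125691*(-112114) = -14091720774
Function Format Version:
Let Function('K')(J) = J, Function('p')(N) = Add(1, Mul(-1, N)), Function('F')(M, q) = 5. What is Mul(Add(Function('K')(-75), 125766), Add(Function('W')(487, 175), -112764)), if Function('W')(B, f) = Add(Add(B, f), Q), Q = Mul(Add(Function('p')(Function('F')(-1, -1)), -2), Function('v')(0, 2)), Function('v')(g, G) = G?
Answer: -14091720774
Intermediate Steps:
Q = -12 (Q = Mul(Add(Add(1, Mul(-1, 5)), -2), 2) = Mul(Add(Add(1, -5), -2), 2) = Mul(Add(-4, -2), 2) = Mul(-6, 2) = -12)
Function('W')(B, f) = Add(-12, B, f) (Function('W')(B, f) = Add(Add(B, f), -12) = Add(-12, B, f))
Mul(Add(Function('K')(-75), 125766), Add(Function('W')(487, 175), -112764)) = Mul(Add(-75, 125766), Add(Add(-12, 487, 175), -112764)) = Mul(125691, Add(650, -112764)) = Mul(125691, -112114) = -14091720774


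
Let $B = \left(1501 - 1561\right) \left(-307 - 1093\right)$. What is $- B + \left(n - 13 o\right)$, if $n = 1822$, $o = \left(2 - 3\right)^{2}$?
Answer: $-82191$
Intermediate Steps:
$o = 1$ ($o = \left(-1\right)^{2} = 1$)
$B = 84000$ ($B = \left(-60\right) \left(-1400\right) = 84000$)
$- B + \left(n - 13 o\right) = \left(-1\right) 84000 + \left(1822 - 13\right) = -84000 + \left(1822 - 13\right) = -84000 + 1809 = -82191$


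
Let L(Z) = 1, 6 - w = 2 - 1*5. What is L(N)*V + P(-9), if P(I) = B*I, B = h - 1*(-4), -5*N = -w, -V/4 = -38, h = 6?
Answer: 62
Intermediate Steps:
w = 9 (w = 6 - (2 - 1*5) = 6 - (2 - 5) = 6 - 1*(-3) = 6 + 3 = 9)
V = 152 (V = -4*(-38) = 152)
N = 9/5 (N = -(-1)*9/5 = -⅕*(-9) = 9/5 ≈ 1.8000)
B = 10 (B = 6 - 1*(-4) = 6 + 4 = 10)
P(I) = 10*I
L(N)*V + P(-9) = 1*152 + 10*(-9) = 152 - 90 = 62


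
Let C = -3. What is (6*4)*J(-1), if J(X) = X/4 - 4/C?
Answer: 26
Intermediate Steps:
J(X) = 4/3 + X/4 (J(X) = X/4 - 4/(-3) = X*(1/4) - 4*(-1/3) = X/4 + 4/3 = 4/3 + X/4)
(6*4)*J(-1) = (6*4)*(4/3 + (1/4)*(-1)) = 24*(4/3 - 1/4) = 24*(13/12) = 26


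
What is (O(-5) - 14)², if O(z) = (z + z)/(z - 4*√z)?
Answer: 16*(84*√5 + 151*I)/(8*√5 + 11*I) ≈ 182.17 + 23.04*I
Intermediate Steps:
O(z) = 2*z/(z - 4*√z) (O(z) = (2*z)/(z - 4*√z) = 2*z/(z - 4*√z))
(O(-5) - 14)² = (2*(-5)/(-5 - 4*I*√5) - 14)² = (-10/(-5 - 4*I*√5) - 14)² = (-14 - 10/(-5 - 4*I*√5))²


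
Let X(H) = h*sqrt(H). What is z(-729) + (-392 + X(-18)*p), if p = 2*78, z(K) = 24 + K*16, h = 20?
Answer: -12032 + 9360*I*sqrt(2) ≈ -12032.0 + 13237.0*I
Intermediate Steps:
z(K) = 24 + 16*K
p = 156
X(H) = 20*sqrt(H)
z(-729) + (-392 + X(-18)*p) = (24 + 16*(-729)) + (-392 + (20*sqrt(-18))*156) = (24 - 11664) + (-392 + (20*(3*I*sqrt(2)))*156) = -11640 + (-392 + (60*I*sqrt(2))*156) = -11640 + (-392 + 9360*I*sqrt(2)) = -12032 + 9360*I*sqrt(2)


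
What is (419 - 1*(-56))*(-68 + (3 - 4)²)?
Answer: -31825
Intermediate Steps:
(419 - 1*(-56))*(-68 + (3 - 4)²) = (419 + 56)*(-68 + (-1)²) = 475*(-68 + 1) = 475*(-67) = -31825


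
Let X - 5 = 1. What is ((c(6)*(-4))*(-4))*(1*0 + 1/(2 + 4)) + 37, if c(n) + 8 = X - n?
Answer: 47/3 ≈ 15.667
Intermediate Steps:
X = 6 (X = 5 + 1 = 6)
c(n) = -2 - n (c(n) = -8 + (6 - n) = -2 - n)
((c(6)*(-4))*(-4))*(1*0 + 1/(2 + 4)) + 37 = (((-2 - 1*6)*(-4))*(-4))*(1*0 + 1/(2 + 4)) + 37 = (((-2 - 6)*(-4))*(-4))*(0 + 1/6) + 37 = (-8*(-4)*(-4))*(0 + ⅙) + 37 = (32*(-4))*(⅙) + 37 = -128*⅙ + 37 = -64/3 + 37 = 47/3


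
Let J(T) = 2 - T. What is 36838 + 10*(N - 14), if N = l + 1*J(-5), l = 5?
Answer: 36818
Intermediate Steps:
N = 12 (N = 5 + 1*(2 - 1*(-5)) = 5 + 1*(2 + 5) = 5 + 1*7 = 5 + 7 = 12)
36838 + 10*(N - 14) = 36838 + 10*(12 - 14) = 36838 + 10*(-2) = 36838 - 20 = 36818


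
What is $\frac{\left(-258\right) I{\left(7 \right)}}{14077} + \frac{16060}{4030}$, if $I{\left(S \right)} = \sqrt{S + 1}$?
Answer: $\frac{1606}{403} - \frac{516 \sqrt{2}}{14077} \approx 3.9333$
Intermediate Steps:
$I{\left(S \right)} = \sqrt{1 + S}$
$\frac{\left(-258\right) I{\left(7 \right)}}{14077} + \frac{16060}{4030} = \frac{\left(-258\right) \sqrt{1 + 7}}{14077} + \frac{16060}{4030} = - 258 \sqrt{8} \cdot \frac{1}{14077} + 16060 \cdot \frac{1}{4030} = - 258 \cdot 2 \sqrt{2} \cdot \frac{1}{14077} + \frac{1606}{403} = - 516 \sqrt{2} \cdot \frac{1}{14077} + \frac{1606}{403} = - \frac{516 \sqrt{2}}{14077} + \frac{1606}{403} = \frac{1606}{403} - \frac{516 \sqrt{2}}{14077}$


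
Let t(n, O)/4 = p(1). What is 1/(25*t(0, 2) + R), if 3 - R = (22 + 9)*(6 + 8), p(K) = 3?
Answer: -1/131 ≈ -0.0076336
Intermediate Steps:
t(n, O) = 12 (t(n, O) = 4*3 = 12)
R = -431 (R = 3 - (22 + 9)*(6 + 8) = 3 - 31*14 = 3 - 1*434 = 3 - 434 = -431)
1/(25*t(0, 2) + R) = 1/(25*12 - 431) = 1/(300 - 431) = 1/(-131) = -1/131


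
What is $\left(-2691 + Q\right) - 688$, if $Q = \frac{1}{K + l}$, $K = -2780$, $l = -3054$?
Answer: $- \frac{19713087}{5834} \approx -3379.0$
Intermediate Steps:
$Q = - \frac{1}{5834}$ ($Q = \frac{1}{-2780 - 3054} = \frac{1}{-5834} = - \frac{1}{5834} \approx -0.00017141$)
$\left(-2691 + Q\right) - 688 = \left(-2691 - \frac{1}{5834}\right) - 688 = - \frac{15699295}{5834} - 688 = - \frac{19713087}{5834}$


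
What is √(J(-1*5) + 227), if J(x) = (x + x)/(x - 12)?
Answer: √65773/17 ≈ 15.086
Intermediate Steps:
J(x) = 2*x/(-12 + x) (J(x) = (2*x)/(-12 + x) = 2*x/(-12 + x))
√(J(-1*5) + 227) = √(2*(-1*5)/(-12 - 1*5) + 227) = √(2*(-5)/(-12 - 5) + 227) = √(2*(-5)/(-17) + 227) = √(2*(-5)*(-1/17) + 227) = √(10/17 + 227) = √(3869/17) = √65773/17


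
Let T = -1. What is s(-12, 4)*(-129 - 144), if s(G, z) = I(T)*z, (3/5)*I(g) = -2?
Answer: 3640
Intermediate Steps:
I(g) = -10/3 (I(g) = (5/3)*(-2) = -10/3)
s(G, z) = -10*z/3
s(-12, 4)*(-129 - 144) = (-10/3*4)*(-129 - 144) = -40/3*(-273) = 3640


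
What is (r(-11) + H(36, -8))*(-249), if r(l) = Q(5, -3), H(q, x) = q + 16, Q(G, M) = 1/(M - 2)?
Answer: -64491/5 ≈ -12898.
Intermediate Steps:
Q(G, M) = 1/(-2 + M)
H(q, x) = 16 + q
r(l) = -⅕ (r(l) = 1/(-2 - 3) = 1/(-5) = -⅕)
(r(-11) + H(36, -8))*(-249) = (-⅕ + (16 + 36))*(-249) = (-⅕ + 52)*(-249) = (259/5)*(-249) = -64491/5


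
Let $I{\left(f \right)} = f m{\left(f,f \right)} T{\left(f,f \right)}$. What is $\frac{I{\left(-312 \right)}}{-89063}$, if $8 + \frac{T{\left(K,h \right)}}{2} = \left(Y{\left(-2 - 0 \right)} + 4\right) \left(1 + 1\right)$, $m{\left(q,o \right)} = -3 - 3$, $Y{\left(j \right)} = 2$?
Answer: $- \frac{1152}{6851} \approx -0.16815$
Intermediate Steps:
$m{\left(q,o \right)} = -6$
$T{\left(K,h \right)} = 8$ ($T{\left(K,h \right)} = -16 + 2 \left(2 + 4\right) \left(1 + 1\right) = -16 + 2 \cdot 6 \cdot 2 = -16 + 2 \cdot 12 = -16 + 24 = 8$)
$I{\left(f \right)} = - 48 f$ ($I{\left(f \right)} = f \left(-6\right) 8 = - 6 f 8 = - 48 f$)
$\frac{I{\left(-312 \right)}}{-89063} = \frac{\left(-48\right) \left(-312\right)}{-89063} = 14976 \left(- \frac{1}{89063}\right) = - \frac{1152}{6851}$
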